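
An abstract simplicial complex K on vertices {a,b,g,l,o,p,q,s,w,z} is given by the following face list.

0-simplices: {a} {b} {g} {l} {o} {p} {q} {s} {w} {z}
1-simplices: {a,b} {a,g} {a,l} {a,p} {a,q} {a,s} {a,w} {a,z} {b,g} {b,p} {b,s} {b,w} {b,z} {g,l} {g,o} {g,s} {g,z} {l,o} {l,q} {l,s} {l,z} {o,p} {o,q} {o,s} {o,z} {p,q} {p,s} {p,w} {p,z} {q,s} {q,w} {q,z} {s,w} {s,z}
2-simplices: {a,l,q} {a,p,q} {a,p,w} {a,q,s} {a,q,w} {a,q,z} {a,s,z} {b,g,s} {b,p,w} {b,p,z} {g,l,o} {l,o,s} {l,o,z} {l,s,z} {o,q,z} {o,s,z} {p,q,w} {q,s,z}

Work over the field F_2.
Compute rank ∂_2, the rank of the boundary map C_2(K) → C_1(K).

n_0=10 n_1=34 n_2=18  [Z2]
∂1: piv[ab,ag,al,ap,aq,as,aw,az,go] rk=9  ker:bg,bp,bs,bw,bz,gl,gs,gz,lo,lq,ls,lz,op,oq,os,oz,pq,ps,pw,pz,qs,qw,qz,sw,sz
∂2: piv[alq,apq,apw,aqs,aqw,aqz,asz,bgs,bpw,bpz,glo,los,loz,lsz,oqz] rk=15  ker:osz,pqw,qsz
rk∂_2=15

rank∂_2=15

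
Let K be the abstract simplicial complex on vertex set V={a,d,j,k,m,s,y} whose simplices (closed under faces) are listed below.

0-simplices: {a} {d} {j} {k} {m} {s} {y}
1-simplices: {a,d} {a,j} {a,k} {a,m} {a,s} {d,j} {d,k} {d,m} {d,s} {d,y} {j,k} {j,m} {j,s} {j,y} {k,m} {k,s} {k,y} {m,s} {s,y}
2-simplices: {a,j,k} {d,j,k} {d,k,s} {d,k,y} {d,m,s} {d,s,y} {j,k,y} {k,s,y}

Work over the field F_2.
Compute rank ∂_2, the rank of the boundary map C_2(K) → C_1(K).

rank∂_2=7

n_0=7 n_1=19 n_2=8  [Z2]
∂1: piv[ad,aj,ak,am,as,dy] rk=6  ker:dj,dk,dm,ds,jk,jm,js,jy,km,ks,ky,ms,sy
∂2: piv[ajk,djk,dks,dky,dms,dsy,jky] rk=7  ker:ksy
rk∂_2=7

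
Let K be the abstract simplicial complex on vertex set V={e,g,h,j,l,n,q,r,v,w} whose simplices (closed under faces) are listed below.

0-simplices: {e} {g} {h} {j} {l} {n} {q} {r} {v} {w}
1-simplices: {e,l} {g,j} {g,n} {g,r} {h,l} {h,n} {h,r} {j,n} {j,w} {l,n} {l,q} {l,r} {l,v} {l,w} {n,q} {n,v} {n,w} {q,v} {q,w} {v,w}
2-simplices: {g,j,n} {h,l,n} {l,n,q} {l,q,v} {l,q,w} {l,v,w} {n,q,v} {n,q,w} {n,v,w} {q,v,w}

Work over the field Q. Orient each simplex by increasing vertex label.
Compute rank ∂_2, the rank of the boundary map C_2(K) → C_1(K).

rank∂_2=8

n_0=10 n_1=20 n_2=10  [Q]
∂1: piv[el,gj,gn,gr,hl,hn,jw,lq,lv] rk=9  ker:hr,jn,ln,lr,lw,nq,nv,nw,qv,qw,vw
∂2: piv[gjn,hln,lnq,lqv,lqw,lvw,nqv,nqw] rk=8  ker:nvw,qvw
rk∂_2=8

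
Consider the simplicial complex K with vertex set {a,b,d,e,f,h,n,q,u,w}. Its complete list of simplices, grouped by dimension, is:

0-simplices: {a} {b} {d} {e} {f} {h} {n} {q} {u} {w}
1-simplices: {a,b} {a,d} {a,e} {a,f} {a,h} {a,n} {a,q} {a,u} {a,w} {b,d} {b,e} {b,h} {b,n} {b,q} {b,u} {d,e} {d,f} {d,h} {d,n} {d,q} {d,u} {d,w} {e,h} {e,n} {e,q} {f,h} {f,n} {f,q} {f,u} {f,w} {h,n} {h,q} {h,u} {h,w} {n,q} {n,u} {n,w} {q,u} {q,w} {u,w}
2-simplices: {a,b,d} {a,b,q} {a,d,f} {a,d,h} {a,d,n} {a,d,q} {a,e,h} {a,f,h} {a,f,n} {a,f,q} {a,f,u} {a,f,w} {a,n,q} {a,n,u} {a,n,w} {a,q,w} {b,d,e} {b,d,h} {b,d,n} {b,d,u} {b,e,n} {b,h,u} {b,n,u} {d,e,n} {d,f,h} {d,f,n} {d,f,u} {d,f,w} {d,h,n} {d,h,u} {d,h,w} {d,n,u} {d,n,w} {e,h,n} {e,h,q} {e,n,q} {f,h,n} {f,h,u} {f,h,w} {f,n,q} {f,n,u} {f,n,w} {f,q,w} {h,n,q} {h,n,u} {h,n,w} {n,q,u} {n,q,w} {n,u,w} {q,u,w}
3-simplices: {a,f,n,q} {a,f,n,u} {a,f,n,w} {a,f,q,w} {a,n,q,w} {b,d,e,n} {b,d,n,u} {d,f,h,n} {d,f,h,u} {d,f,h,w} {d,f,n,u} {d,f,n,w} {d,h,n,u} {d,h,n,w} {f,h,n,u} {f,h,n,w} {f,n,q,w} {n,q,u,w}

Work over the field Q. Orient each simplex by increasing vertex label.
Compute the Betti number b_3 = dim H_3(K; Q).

b_3=3

n_0=10 n_1=40 n_2=50 n_3=18  [Q]
∂1: piv[ab,ad,ae,af,ah,an,aq,au,aw] rk=9  ker:bd,be,bh,bn,bq,bu,de,df,dh,dn,dq,du,dw,eh,en,eq,fh,fn,fq,fu,fw,hn,hq,hu,hw,nq,nu,nw,qu,qw,uw
∂2: piv[abd,abq,adf,adh,adn,adq,aeh,afh,afn,afq,afu,afw,anq,anu,anw,aqw,bde,bdh,bdn,bdu,ben,bhu,bnu,dfw,dhn,dhw,ehn,ehq,enq,nqu,nuw] rk=31  ker:den,dfh,dfn,dfu,dhu,dnu,dnw,fhn,fhu,fhw,fnq,fnu,fnw,fqw,hnq,hnu,hnw,nqw,quw
∂3: piv[afnq,afnu,afnw,afqw,anqw,bden,bdnu,dfhn,dfhu,dfhw,dfnu,dfnw,dhnu,dhnw,nquw] rk=15  ker:fhnu,fhnw,fnqw
b_3=(18−15)−0=3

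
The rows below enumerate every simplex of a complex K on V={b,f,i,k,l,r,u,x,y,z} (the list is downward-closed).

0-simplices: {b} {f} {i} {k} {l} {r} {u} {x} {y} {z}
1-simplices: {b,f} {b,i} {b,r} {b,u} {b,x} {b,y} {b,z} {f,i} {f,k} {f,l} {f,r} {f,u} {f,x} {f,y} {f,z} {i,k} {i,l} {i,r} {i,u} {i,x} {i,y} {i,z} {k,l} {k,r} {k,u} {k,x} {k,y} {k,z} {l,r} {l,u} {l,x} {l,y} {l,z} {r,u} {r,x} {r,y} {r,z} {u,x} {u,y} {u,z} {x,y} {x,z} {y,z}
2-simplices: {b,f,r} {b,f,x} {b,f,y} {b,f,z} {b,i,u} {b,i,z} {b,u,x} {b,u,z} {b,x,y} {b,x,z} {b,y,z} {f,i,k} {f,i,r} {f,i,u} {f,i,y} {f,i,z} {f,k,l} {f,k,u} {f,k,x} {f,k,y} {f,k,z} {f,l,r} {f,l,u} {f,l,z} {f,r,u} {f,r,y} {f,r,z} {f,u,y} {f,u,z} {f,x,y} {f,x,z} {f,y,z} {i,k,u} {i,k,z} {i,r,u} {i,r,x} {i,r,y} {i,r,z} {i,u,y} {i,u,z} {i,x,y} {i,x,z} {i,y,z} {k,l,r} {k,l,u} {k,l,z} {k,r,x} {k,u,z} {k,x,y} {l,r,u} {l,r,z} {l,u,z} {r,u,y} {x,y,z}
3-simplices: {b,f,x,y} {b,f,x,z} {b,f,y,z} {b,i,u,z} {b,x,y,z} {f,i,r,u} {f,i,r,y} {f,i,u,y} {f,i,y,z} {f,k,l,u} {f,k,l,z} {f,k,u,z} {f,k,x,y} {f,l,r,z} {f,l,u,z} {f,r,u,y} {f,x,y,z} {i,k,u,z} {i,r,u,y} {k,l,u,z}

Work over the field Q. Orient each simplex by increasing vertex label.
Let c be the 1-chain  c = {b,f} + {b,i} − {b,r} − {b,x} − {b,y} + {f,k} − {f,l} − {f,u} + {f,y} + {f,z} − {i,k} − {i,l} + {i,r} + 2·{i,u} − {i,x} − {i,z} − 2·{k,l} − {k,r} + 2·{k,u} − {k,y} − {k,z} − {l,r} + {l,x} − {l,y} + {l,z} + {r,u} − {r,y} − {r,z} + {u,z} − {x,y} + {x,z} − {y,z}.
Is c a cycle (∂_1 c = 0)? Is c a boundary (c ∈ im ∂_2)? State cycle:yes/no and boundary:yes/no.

cycle:no boundary:no

n_0=10 n_1=43 n_2=54 n_3=20  [Q]
∂1: piv[bf,bi,br,bu,bx,by,bz,fk,fl] rk=9  ker:fi,fr,fu,fx,fy,fz,ik,il,ir,iu,ix,iy,iz,kl,kr,ku,kx,ky,kz,lr,lu,lx,ly,lz,ru,rx,ry,rz,ux,uy,uz,xy,xz,yz
∂2: piv[bfr,bfx,bfy,bfz,biu,biz,bux,buz,bxy,bxz,byz,fik,fir,fiu,fiy,fiz,fkl,fku,fkx,fky,fkz,flr,flu,flz,fru,fry,frz,fuy,irx,ixy,klr] rk=31  ker:fuz,fxy,fxz,fyz,iku,ikz,iru,iry,irz,iuy,iuz,ixz,iyz,klu,klz,krx,kuz,kxy,lru,lrz,luz,ruy,xyz
∂3: piv[bfxy,bfxz,bfyz,biuz,bxyz,firu,firy,fiuy,fiyz,fklu,fklz,fkuz,fkxy,flrz,fluz,fruy,ikuz] rk=17  ker:fxyz,iruy,kluz
∂1c = {b} + 2·{i} + 3·{k} − 4·{l} − {r} + 3·{u} − {x} − 3·{y}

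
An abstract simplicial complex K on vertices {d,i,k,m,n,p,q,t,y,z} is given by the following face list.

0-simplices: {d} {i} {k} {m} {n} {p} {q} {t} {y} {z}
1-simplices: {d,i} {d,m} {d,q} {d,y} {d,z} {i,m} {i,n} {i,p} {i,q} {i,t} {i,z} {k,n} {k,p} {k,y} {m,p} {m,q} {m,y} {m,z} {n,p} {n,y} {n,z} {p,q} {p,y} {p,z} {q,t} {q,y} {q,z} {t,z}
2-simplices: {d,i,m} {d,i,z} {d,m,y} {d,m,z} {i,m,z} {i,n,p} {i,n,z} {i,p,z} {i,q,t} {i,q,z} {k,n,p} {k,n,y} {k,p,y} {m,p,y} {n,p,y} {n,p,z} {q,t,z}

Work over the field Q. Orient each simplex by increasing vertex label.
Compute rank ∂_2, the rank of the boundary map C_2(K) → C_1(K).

n_0=10 n_1=28 n_2=17  [Q]
∂1: piv[di,dm,dq,dy,dz,in,ip,it,kn] rk=9  ker:im,iq,iz,kp,ky,mp,mq,my,mz,np,ny,nz,pq,py,pz,qt,qy,qz,tz
∂2: piv[dim,diz,dmy,dmz,inp,inz,ipz,iqt,iqz,knp,kny,kpy,mpy,qtz] rk=14  ker:imz,npy,npz
rk∂_2=14

rank∂_2=14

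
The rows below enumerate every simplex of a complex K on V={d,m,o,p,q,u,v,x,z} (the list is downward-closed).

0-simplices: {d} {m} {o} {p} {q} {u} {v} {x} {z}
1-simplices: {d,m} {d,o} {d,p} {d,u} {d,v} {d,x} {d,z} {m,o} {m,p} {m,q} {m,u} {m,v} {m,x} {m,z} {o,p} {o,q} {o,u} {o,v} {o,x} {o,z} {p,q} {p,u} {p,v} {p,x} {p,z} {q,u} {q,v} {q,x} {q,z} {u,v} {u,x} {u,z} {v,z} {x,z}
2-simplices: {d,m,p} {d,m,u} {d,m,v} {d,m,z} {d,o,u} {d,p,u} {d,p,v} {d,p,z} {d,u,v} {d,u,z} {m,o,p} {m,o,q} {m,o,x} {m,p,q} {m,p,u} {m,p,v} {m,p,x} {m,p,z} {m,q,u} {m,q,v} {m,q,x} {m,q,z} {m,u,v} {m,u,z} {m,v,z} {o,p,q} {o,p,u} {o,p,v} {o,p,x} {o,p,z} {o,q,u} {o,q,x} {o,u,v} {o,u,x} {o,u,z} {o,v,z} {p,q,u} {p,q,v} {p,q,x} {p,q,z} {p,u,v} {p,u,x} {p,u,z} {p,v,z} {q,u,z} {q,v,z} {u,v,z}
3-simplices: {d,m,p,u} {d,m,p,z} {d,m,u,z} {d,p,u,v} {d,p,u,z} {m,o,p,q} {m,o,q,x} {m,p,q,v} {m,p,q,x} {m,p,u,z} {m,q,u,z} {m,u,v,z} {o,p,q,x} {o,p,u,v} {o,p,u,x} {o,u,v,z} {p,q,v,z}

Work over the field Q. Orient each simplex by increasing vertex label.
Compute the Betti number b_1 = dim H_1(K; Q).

b_1=2

n_0=9 n_1=34 n_2=47 n_3=17  [Q]
∂1: piv[dm,do,dp,du,dv,dx,dz,mq] rk=8  ker:mo,mp,mu,mv,mx,mz,op,oq,ou,ov,ox,oz,pq,pu,pv,px,pz,qu,qv,qx,qz,uv,ux,uz,vz,xz
∂2: piv[dmp,dmu,dmv,dmz,dou,dpu,dpv,dpz,duv,duz,mop,moq,mox,mpq,mpx,mqu,mqv,mqx,mqz,mvz,opu,opv,opz,oux] rk=24  ker:mpu,mpv,mpz,muv,muz,opq,opx,oqu,oqx,ouv,ouz,ovz,pqu,pqv,pqx,pqz,puv,pux,puz,pvz,quz,qvz,uvz
∂3: piv[dmpu,dmpz,dmuz,dpuv,dpuz,mopq,moqx,mpqv,mpqx,mquz,muvz,opqx,opuv,opux,ouvz,pqvz] rk=16  ker:mpuz
b_1=(34−8)−24=2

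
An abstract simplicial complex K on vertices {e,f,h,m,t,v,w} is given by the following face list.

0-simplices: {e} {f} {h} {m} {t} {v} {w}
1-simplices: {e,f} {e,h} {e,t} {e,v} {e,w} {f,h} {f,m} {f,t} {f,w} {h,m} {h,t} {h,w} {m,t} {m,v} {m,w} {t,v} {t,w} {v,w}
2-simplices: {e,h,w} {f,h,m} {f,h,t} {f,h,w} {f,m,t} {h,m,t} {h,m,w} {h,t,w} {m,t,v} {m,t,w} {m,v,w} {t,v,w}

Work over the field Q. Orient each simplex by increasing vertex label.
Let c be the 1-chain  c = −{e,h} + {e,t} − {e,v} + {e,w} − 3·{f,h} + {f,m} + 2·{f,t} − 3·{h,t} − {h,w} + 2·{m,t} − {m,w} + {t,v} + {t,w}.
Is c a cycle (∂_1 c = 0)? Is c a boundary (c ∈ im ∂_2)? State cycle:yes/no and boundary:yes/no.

n_0=7 n_1=18 n_2=12  [Q]
∂1: piv[ef,eh,et,ev,ew,fm] rk=6  ker:fh,ft,fw,hm,ht,hw,mt,mv,mw,tv,tw,vw
∂2: piv[ehw,fhm,fht,fhw,fmt,hmw,htw,mtv,mvw] rk=9  ker:hmt,mtw,tvw
∂1c = 0
c vs im∂2: residual ≠ 0 ⇒ not boundary

cycle:yes boundary:no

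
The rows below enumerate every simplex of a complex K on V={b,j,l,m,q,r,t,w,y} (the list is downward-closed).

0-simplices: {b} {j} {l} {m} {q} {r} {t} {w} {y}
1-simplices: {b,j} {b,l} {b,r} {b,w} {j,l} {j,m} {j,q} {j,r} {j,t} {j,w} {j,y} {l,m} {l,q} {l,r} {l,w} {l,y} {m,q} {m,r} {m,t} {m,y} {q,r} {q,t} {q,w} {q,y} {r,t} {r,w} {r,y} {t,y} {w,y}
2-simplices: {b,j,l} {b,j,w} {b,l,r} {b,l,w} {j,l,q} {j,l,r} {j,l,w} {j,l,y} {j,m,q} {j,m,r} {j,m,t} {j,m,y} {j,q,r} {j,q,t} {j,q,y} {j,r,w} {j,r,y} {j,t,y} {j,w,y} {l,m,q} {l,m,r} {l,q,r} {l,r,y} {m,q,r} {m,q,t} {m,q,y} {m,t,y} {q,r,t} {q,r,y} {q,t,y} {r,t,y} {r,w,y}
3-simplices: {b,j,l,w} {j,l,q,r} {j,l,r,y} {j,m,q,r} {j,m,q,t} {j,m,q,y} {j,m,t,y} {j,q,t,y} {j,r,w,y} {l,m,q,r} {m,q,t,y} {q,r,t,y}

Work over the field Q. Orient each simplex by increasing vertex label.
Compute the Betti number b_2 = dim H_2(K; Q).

n_0=9 n_1=29 n_2=32 n_3=12  [Q]
∂1: piv[bj,bl,br,bw,jm,jq,jt,jy] rk=8  ker:jl,jr,jw,lm,lq,lr,lw,ly,mq,mr,mt,my,qr,qt,qw,qy,rt,rw,ry,ty,wy
∂2: piv[bjl,bjw,blr,blw,jlq,jlr,jly,jmq,jmr,jmt,jmy,jqr,jqt,jqy,jrw,jry,jty,jwy,lmq,qrt] rk=20  ker:jlw,lmr,lqr,lry,mqr,mqt,mqy,mty,qry,qty,rty,rwy
∂3: piv[bjlw,jlqr,jlry,jmqr,jmqt,jmqy,jmty,jqty,jrwy,lmqr,qrty] rk=11  ker:mqty
b_2=(32−20)−11=1

b_2=1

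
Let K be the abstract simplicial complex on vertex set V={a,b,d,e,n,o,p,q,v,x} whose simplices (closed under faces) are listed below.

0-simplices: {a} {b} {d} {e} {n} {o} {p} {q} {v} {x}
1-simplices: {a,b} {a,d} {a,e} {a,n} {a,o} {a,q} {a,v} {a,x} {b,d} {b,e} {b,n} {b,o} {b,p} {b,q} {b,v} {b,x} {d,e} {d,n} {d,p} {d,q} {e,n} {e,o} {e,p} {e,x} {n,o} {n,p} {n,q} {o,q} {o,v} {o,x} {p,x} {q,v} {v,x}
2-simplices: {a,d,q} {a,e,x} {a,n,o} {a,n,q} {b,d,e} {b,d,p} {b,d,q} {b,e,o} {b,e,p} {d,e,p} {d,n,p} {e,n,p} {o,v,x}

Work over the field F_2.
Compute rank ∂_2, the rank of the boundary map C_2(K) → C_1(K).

n_0=10 n_1=33 n_2=13  [Z2]
∂1: piv[ab,ad,ae,an,ao,aq,av,ax,bp] rk=9  ker:bd,be,bn,bo,bq,bv,bx,de,dn,dp,dq,en,eo,ep,ex,no,np,nq,oq,ov,ox,px,qv,vx
∂2: piv[adq,aex,ano,anq,bde,bdp,bdq,beo,bep,dnp,enp,ovx] rk=12  ker:dep
rk∂_2=12

rank∂_2=12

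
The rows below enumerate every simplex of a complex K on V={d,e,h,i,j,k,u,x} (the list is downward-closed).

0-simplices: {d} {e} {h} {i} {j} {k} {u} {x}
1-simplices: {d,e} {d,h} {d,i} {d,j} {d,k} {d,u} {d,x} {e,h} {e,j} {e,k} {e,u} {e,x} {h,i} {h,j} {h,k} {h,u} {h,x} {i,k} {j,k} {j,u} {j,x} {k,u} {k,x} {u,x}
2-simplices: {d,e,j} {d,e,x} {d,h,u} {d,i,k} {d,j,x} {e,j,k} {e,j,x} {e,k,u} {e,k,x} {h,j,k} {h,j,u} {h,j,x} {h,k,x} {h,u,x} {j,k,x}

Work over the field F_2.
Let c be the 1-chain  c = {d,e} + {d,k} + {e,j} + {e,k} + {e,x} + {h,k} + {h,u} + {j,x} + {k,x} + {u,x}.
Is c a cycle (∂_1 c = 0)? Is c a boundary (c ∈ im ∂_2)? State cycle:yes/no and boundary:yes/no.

cycle:yes boundary:no

n_0=8 n_1=24 n_2=15  [Z2]
∂1: piv[de,dh,di,dj,dk,du,dx] rk=7  ker:eh,ej,ek,eu,ex,hi,hj,hk,hu,hx,ik,jk,ju,jx,ku,kx,ux
∂2: piv[dej,dex,dhu,dik,djx,ejk,eku,ekx,hjk,hju,hjx,hux] rk=12  ker:ejx,hkx,jkx
∂1c = 0
c vs im∂2: residual ≠ 0 ⇒ not boundary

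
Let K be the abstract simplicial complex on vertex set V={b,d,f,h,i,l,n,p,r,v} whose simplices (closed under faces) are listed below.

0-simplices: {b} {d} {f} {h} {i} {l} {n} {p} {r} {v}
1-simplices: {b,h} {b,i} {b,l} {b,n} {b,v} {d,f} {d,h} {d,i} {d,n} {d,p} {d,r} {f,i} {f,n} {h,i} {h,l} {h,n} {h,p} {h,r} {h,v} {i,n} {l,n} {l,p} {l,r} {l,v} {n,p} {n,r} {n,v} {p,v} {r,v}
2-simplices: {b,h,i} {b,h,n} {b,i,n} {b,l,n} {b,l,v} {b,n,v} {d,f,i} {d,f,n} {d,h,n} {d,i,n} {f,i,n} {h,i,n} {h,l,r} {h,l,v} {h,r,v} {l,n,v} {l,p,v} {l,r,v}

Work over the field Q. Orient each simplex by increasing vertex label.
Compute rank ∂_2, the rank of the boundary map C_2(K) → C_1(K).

n_0=10 n_1=29 n_2=18  [Q]
∂1: piv[bh,bi,bl,bn,bv,df,dh,dp,dr] rk=9  ker:di,dn,fi,fn,hi,hl,hn,hp,hr,hv,in,ln,lp,lr,lv,np,nr,nv,pv,rv
∂2: piv[bhi,bhn,bin,bln,blv,bnv,dfi,dfn,dhn,din,hlr,hlv,hrv,lpv] rk=14  ker:fin,hin,lnv,lrv
rk∂_2=14

rank∂_2=14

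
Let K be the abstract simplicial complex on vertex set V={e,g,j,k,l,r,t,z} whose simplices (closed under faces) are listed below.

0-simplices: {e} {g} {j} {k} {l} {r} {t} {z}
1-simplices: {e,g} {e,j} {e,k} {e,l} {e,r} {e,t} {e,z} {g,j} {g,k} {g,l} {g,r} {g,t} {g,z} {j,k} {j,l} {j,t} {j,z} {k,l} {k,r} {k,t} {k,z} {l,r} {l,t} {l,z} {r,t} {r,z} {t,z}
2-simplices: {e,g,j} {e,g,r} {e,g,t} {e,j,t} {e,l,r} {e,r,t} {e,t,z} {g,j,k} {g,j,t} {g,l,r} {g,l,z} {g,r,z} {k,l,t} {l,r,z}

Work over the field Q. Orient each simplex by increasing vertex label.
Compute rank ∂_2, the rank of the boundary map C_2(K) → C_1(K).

n_0=8 n_1=27 n_2=14  [Q]
∂1: piv[eg,ej,ek,el,er,et,ez] rk=7  ker:gj,gk,gl,gr,gt,gz,jk,jl,jt,jz,kl,kr,kt,kz,lr,lt,lz,rt,rz,tz
∂2: piv[egj,egr,egt,ejt,elr,ert,etz,gjk,glr,glz,grz,klt] rk=12  ker:gjt,lrz
rk∂_2=12

rank∂_2=12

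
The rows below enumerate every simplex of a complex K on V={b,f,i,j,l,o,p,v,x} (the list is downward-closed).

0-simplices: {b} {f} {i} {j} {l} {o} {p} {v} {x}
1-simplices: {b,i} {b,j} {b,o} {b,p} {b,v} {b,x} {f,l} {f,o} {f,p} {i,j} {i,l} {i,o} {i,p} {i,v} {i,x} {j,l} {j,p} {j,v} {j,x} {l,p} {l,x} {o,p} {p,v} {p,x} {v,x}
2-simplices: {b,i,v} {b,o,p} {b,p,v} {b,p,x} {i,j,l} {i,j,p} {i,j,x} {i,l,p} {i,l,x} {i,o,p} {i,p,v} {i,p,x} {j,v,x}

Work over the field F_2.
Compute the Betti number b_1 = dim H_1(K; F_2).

n_0=9 n_1=25 n_2=13  [Z2]
∂1: piv[bi,bj,bo,bp,bv,bx,fl,fo] rk=8  ker:fp,ij,il,io,ip,iv,ix,jl,jp,jv,jx,lp,lx,op,pv,px,vx
∂2: piv[biv,bop,bpv,bpx,ijl,ijp,ijx,ilp,ilx,iop,ipv,ipx,jvx] rk=13
b_1=(25−8)−13=4

b_1=4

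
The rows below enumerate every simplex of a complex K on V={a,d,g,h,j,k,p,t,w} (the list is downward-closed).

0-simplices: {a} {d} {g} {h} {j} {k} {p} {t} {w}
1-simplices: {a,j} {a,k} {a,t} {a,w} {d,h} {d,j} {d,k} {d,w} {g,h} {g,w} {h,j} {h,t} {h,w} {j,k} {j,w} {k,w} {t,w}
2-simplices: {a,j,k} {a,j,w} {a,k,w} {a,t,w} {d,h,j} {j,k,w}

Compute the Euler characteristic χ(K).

n_0=9 n_1=17 n_2=6
χ=+9−17+6=-2

χ(K)=-2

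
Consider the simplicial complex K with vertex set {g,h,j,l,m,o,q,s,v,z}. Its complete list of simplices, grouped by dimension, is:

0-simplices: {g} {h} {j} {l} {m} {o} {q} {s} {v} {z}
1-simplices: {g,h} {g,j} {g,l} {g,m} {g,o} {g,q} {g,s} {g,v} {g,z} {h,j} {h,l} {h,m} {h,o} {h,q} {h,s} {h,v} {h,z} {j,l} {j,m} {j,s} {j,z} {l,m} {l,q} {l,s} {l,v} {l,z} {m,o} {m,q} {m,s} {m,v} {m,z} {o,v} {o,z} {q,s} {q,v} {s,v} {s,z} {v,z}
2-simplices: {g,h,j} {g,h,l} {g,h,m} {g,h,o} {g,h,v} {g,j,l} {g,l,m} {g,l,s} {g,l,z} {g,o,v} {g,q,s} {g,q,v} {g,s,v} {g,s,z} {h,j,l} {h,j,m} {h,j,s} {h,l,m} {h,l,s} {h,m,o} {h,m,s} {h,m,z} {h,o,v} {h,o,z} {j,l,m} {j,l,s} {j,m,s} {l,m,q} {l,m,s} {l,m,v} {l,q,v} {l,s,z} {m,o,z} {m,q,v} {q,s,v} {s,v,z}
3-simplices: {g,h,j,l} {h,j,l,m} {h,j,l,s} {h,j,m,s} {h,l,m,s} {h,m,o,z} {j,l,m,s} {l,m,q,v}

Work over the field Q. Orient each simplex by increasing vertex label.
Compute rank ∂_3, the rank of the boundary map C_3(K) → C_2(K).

rank∂_3=7

n_0=10 n_1=38 n_2=36 n_3=8  [Q]
∂1: piv[gh,gj,gl,gm,go,gq,gs,gv,gz] rk=9  ker:hj,hl,hm,ho,hq,hs,hv,hz,jl,jm,js,jz,lm,lq,ls,lv,lz,mo,mq,ms,mv,mz,ov,oz,qs,qv,sv,sz,vz
∂2: piv[ghj,ghl,ghm,gho,ghv,gjl,glm,gls,glz,gov,gqs,gqv,gsv,gsz,hjm,hjs,hls,hmo,hms,hmz,hoz,lmq,lmv,lqv,svz] rk=25  ker:hjl,hlm,hov,jlm,jls,jms,lms,lsz,moz,mqv,qsv
∂3: piv[ghjl,hjlm,hjls,hjms,hlms,hmoz,lmqv] rk=7  ker:jlms
rk∂_3=7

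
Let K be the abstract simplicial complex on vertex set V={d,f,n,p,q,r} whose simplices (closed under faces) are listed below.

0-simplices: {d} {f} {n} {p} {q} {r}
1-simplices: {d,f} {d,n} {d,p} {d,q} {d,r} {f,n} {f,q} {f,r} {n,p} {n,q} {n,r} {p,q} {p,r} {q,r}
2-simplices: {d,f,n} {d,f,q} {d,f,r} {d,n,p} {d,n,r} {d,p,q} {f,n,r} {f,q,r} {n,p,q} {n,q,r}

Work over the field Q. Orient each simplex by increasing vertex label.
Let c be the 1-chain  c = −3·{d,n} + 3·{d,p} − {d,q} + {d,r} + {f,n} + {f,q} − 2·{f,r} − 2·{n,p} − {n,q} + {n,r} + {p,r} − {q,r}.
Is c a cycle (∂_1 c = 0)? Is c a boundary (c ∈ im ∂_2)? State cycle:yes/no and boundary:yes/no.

cycle:yes boundary:no

n_0=6 n_1=14 n_2=10  [Q]
∂1: piv[df,dn,dp,dq,dr] rk=5  ker:fn,fq,fr,np,nq,nr,pq,pr,qr
∂2: piv[dfn,dfq,dfr,dnp,dnr,dpq,fqr,npq] rk=8  ker:fnr,nqr
∂1c = 0
c vs im∂2: residual ≠ 0 ⇒ not boundary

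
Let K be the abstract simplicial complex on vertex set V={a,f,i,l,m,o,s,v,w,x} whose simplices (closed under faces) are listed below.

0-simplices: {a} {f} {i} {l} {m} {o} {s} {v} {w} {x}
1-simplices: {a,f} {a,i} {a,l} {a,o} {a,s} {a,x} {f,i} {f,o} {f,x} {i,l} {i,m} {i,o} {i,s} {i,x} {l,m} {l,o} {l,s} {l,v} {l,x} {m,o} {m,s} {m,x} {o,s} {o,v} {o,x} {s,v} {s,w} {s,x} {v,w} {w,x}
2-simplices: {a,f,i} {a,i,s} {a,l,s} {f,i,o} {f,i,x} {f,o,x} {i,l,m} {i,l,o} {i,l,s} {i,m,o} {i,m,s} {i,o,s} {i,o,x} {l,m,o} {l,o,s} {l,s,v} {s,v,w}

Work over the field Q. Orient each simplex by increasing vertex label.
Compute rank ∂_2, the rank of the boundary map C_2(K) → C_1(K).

n_0=10 n_1=30 n_2=17  [Q]
∂1: piv[af,ai,al,ao,as,ax,im,lv,sw] rk=9  ker:fi,fo,fx,il,io,is,ix,lm,lo,ls,lx,mo,ms,mx,os,ov,ox,sv,sx,vw,wx
∂2: piv[afi,ais,als,fio,fix,fox,ilm,ilo,ils,imo,ims,ios,lsv,svw] rk=14  ker:iox,lmo,los
rk∂_2=14

rank∂_2=14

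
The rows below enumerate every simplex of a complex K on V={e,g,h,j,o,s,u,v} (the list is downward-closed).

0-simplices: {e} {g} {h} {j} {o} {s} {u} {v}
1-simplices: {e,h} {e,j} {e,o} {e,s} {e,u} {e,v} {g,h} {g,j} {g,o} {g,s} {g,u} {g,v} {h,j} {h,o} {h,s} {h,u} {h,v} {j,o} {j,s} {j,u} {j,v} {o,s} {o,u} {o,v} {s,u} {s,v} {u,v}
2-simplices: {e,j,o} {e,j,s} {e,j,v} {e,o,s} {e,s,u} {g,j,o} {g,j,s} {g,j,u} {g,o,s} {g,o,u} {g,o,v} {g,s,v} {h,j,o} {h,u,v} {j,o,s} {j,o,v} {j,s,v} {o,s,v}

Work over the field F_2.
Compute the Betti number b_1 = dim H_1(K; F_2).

n_0=8 n_1=27 n_2=18  [Z2]
∂1: piv[eh,ej,eo,es,eu,ev,gh] rk=7  ker:gj,go,gs,gu,gv,hj,ho,hs,hu,hv,jo,js,ju,jv,os,ou,ov,su,sv,uv
∂2: piv[ejo,ejs,ejv,eos,esu,gjo,gjs,gju,gou,gov,gsv,hjo,huv,jov] rk=14  ker:gos,jos,jsv,osv
b_1=(27−7)−14=6

b_1=6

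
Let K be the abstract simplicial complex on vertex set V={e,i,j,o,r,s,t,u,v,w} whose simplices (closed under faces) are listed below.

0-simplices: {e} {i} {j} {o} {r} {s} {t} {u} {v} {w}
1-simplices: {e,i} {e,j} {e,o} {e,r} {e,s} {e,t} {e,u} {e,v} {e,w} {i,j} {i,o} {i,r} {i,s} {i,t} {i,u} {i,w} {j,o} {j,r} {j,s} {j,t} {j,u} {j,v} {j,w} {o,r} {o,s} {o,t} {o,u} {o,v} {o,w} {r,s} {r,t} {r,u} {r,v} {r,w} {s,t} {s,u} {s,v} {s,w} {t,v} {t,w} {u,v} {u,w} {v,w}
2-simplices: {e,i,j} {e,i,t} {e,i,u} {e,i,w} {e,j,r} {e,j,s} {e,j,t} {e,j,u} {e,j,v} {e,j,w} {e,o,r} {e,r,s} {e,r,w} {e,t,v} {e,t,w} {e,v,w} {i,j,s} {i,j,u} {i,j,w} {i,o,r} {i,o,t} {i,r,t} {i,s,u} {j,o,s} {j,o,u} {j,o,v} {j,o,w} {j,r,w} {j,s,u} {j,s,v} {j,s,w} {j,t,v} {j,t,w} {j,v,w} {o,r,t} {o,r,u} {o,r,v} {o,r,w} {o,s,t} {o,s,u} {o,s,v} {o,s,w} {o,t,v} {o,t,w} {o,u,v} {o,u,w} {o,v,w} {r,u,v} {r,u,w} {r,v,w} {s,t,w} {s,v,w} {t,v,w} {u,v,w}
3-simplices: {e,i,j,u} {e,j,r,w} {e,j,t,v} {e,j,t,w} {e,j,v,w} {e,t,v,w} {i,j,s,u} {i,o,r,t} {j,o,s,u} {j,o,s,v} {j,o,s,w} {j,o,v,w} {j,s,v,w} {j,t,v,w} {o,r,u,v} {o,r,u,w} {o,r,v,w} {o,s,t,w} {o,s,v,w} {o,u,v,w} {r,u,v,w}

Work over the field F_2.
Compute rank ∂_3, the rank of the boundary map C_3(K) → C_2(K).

rank∂_3=18

n_0=10 n_1=43 n_2=54 n_3=21  [Z2]
∂1: piv[ei,ej,eo,er,es,et,eu,ev,ew] rk=9  ker:ij,io,ir,is,it,iu,iw,jo,jr,js,jt,ju,jv,jw,or,os,ot,ou,ov,ow,rs,rt,ru,rv,rw,st,su,sv,sw,tv,tw,uv,uw,vw
∂2: piv[eij,eit,eiu,eiw,ejr,ejs,ejt,eju,ejv,ejw,eor,ers,erw,etv,etw,evw,ijs,ior,iot,irt,isu,jos,jou,jov,jow,jsv,jsw,oru,orv,orw,ost,otv,ouv,ouw] rk=34  ker:iju,ijw,jrw,jsu,jtv,jtw,jvw,ort,osu,osv,osw,otw,ovw,ruv,ruw,rvw,stw,svw,tvw,uvw
∂3: piv[eiju,ejrw,ejtv,ejtw,ejvw,etvw,ijsu,iort,josu,josv,josw,jovw,jsvw,oruv,oruw,orvw,ostw,ouvw] rk=18  ker:jtvw,osvw,ruvw
rk∂_3=18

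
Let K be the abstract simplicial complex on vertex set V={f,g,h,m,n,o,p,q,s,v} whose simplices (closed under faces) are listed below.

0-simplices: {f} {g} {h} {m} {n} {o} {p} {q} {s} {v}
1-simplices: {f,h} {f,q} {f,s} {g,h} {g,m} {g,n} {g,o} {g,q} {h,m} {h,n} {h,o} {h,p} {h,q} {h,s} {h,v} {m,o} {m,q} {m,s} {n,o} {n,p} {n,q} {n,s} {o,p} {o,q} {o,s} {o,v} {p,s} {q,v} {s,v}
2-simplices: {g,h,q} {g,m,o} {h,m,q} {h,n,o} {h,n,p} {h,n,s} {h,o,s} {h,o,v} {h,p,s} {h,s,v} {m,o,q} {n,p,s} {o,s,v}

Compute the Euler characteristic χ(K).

n_0=10 n_1=29 n_2=13
χ=+10−29+13=-6

χ(K)=-6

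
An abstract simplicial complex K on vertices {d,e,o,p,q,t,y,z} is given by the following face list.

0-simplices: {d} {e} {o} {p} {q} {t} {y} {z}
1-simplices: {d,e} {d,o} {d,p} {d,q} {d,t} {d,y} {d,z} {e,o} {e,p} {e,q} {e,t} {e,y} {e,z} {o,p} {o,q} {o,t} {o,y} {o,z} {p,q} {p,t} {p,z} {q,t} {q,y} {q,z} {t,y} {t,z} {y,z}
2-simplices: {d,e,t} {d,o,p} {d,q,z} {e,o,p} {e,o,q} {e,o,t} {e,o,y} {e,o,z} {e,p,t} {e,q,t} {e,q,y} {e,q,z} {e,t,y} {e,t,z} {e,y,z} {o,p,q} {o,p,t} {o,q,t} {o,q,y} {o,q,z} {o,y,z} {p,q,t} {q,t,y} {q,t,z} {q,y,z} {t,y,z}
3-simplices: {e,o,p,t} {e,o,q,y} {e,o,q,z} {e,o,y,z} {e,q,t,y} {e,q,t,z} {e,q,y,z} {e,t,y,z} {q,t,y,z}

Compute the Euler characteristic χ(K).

n_0=8 n_1=27 n_2=26 n_3=9
χ=+8−27+26−9=-2

χ(K)=-2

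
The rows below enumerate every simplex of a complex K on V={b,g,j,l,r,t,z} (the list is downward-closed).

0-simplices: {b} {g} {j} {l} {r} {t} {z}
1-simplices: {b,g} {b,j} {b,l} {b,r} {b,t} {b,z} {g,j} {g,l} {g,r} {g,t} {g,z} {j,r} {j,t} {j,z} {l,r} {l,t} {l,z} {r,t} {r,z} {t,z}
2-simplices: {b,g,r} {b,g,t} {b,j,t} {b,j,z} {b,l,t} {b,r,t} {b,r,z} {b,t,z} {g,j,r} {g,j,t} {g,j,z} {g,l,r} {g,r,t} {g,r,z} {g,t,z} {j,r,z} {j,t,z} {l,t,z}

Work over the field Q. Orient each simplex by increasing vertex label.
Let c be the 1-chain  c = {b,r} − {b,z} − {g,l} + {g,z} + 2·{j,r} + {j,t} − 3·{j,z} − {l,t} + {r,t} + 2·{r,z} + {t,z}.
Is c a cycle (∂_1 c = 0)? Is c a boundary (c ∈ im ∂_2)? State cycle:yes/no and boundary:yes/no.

cycle:yes boundary:no

n_0=7 n_1=20 n_2=18  [Q]
∂1: piv[bg,bj,bl,br,bt,bz] rk=6  ker:gj,gl,gr,gt,gz,jr,jt,jz,lr,lt,lz,rt,rz,tz
∂2: piv[bgr,bgt,bjt,bjz,blt,brt,brz,btz,gjr,gjt,gjz,glr,ltz] rk=13  ker:grt,grz,gtz,jrz,jtz
∂1c = 0
c vs im∂2: residual ≠ 0 ⇒ not boundary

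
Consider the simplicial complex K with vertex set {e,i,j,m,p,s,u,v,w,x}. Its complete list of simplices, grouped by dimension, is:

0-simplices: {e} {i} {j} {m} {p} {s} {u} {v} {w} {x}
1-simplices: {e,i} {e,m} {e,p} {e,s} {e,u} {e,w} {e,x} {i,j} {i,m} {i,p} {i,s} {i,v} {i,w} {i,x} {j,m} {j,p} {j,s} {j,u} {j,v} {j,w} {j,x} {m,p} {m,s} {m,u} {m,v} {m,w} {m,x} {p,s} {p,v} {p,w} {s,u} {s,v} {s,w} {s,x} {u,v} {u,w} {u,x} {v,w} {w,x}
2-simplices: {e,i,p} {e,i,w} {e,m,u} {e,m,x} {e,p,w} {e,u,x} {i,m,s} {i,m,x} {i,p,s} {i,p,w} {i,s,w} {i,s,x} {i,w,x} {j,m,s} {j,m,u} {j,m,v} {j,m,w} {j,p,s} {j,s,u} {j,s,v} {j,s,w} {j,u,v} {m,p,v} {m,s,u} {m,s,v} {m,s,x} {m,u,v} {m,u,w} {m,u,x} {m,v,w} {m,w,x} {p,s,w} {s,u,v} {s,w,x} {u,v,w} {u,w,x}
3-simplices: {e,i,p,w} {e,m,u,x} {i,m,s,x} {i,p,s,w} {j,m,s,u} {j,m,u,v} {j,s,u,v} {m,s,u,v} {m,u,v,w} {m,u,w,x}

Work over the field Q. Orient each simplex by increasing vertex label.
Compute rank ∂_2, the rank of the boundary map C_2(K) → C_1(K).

n_0=10 n_1=39 n_2=36 n_3=10  [Q]
∂1: piv[ei,em,ep,es,eu,ew,ex,ij,iv] rk=9  ker:im,ip,is,iw,ix,jm,jp,js,ju,jv,jw,jx,mp,ms,mu,mv,mw,mx,ps,pv,pw,su,sv,sw,sx,uv,uw,ux,vw,wx
∂2: piv[eip,eiw,emu,emx,epw,eux,ims,imx,ips,isw,isx,iwx,jms,jmu,jmv,jmw,jps,jsu,jsv,jsw,juv,mpv,muw,mvw] rk=24  ker:ipw,msu,msv,msx,muv,mux,mwx,psw,suv,swx,uvw,uwx
∂3: piv[eipw,emux,imsx,ipsw,jmsu,jmuv,jsuv,msuv,muvw,muwx] rk=10
rk∂_2=24

rank∂_2=24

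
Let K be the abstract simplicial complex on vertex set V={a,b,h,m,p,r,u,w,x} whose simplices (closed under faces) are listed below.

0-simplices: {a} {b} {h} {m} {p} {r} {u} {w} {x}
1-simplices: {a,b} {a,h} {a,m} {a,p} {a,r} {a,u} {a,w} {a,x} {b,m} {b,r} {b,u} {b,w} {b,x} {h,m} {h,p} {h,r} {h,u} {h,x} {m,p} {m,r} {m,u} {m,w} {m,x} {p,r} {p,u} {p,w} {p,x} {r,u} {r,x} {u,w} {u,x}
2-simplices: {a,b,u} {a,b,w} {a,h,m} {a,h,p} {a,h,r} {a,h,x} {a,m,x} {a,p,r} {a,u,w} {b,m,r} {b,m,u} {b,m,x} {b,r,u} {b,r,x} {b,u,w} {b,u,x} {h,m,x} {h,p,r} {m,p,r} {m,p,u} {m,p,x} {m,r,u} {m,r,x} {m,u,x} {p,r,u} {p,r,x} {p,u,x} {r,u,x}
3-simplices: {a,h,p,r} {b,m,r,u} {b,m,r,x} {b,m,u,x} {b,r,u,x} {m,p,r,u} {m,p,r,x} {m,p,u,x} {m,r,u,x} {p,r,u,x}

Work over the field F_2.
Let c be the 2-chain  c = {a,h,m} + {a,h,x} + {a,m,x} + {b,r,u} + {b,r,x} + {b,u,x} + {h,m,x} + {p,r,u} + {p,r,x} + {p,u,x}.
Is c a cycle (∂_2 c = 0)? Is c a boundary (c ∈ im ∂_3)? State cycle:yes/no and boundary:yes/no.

n_0=9 n_1=31 n_2=28 n_3=10  [Z2]
∂1: piv[ab,ah,am,ap,ar,au,aw,ax] rk=8  ker:bm,br,bu,bw,bx,hm,hp,hr,hu,hx,mp,mr,mu,mw,mx,pr,pu,pw,px,ru,rx,uw,ux
∂2: piv[abu,abw,ahm,ahp,ahr,ahx,amx,apr,auw,bmr,bmu,bmx,bru,brx,bux,mpr,mpu,mpx] rk=18  ker:buw,hmx,hpr,mru,mrx,mux,pru,prx,pux,rux
∂3: piv[ahpr,bmru,bmrx,bmux,brux,mpru,mprx,mpux] rk=8  ker:mrux,prux
∂2c = 0
c vs im∂3: residual ≠ 0 ⇒ not boundary

cycle:yes boundary:no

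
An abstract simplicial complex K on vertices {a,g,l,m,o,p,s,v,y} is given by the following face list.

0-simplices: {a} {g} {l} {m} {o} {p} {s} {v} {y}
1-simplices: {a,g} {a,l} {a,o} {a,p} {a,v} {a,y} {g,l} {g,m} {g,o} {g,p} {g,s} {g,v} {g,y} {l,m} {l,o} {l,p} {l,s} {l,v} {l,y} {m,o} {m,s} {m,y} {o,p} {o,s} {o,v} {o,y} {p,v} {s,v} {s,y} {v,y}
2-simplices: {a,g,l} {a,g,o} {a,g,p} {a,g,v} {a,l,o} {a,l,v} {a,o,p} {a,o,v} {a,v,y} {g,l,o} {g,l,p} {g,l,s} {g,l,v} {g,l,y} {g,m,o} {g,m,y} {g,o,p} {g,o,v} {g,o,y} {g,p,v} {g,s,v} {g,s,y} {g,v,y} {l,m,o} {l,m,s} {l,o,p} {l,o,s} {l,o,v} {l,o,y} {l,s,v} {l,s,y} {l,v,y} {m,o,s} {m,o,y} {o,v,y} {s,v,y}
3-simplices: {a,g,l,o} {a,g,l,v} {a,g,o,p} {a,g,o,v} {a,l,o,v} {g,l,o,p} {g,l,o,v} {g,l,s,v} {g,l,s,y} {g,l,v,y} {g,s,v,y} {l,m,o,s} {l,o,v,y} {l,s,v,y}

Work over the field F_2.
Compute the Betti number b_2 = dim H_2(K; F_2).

n_0=9 n_1=30 n_2=36 n_3=14  [Z2]
∂1: piv[ag,al,ao,ap,av,ay,gm,gs] rk=8  ker:gl,go,gp,gv,gy,lm,lo,lp,ls,lv,ly,mo,ms,my,op,os,ov,oy,pv,sv,sy,vy
∂2: piv[agl,ago,agp,agv,alo,alv,aop,aov,avy,glp,gls,gly,gmo,gmy,goy,gpv,gsv,gsy,gvy,lmo,lms,los] rk=22  ker:glo,glv,gop,gov,lop,lov,loy,lsv,lsy,lvy,mos,moy,ovy,svy
∂3: piv[aglo,aglv,agop,agov,alov,glop,glsv,glsy,glvy,gsvy,lmos,lovy] rk=12  ker:glov,lsvy
b_2=(36−22)−12=2

b_2=2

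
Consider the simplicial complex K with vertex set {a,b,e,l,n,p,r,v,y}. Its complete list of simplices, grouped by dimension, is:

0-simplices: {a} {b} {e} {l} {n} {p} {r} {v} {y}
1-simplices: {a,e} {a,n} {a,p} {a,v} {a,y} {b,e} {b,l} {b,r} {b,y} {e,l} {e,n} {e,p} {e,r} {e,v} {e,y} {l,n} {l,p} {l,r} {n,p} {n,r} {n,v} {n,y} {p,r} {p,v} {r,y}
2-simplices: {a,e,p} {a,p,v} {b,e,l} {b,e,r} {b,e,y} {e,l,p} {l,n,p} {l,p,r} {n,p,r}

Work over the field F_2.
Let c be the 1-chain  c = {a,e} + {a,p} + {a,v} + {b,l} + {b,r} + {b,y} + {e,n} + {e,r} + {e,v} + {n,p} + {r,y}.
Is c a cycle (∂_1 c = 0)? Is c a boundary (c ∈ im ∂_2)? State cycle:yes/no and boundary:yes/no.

cycle:no boundary:no

n_0=9 n_1=25 n_2=9  [Z2]
∂1: piv[ae,an,ap,av,ay,be,bl,br] rk=8  ker:by,el,en,ep,er,ev,ey,ln,lp,lr,np,nr,nv,ny,pr,pv,ry
∂2: piv[aep,apv,bel,ber,bey,elp,lnp,lpr,npr] rk=9
∂1c = {a} + {b} + {l} + {r}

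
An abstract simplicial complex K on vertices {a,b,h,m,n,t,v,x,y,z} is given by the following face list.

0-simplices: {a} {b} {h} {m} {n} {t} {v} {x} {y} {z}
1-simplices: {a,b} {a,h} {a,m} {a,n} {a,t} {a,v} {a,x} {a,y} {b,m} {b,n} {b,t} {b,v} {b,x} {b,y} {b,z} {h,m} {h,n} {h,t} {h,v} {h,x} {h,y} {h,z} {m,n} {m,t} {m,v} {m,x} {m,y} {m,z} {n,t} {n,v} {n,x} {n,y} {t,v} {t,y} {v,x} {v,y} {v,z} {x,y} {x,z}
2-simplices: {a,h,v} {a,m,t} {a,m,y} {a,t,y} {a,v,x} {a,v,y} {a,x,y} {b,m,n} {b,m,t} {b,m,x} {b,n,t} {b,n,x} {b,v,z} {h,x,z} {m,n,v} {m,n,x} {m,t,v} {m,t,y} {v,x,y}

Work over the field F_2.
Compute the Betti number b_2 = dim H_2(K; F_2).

b_2=3

n_0=10 n_1=39 n_2=19  [Z2]
∂1: piv[ab,ah,am,an,at,av,ax,ay,bz] rk=9  ker:bm,bn,bt,bv,bx,by,hm,hn,ht,hv,hx,hy,hz,mn,mt,mv,mx,my,mz,nt,nv,nx,ny,tv,ty,vx,vy,vz,xy,xz
∂2: piv[ahv,amt,amy,aty,avx,avy,axy,bmn,bmt,bmx,bnt,bnx,bvz,hxz,mnv,mtv] rk=16  ker:mnx,mty,vxy
b_2=(19−16)−0=3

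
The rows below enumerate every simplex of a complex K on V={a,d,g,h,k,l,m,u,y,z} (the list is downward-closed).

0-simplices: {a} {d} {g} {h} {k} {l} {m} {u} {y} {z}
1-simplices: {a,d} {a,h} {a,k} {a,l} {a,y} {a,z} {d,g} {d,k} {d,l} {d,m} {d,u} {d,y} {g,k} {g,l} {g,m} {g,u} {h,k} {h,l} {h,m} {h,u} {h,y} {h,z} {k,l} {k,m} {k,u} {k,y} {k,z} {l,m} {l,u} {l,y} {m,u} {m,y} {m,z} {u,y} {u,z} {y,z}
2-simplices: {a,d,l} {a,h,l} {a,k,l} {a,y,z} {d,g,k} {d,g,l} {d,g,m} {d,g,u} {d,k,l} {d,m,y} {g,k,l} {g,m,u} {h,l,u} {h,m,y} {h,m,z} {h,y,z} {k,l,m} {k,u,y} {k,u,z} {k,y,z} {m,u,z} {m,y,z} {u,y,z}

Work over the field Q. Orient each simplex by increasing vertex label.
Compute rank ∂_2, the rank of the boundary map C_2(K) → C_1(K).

n_0=10 n_1=36 n_2=23  [Q]
∂1: piv[ad,ah,ak,al,ay,az,dg,dm,du] rk=9  ker:dk,dl,dy,gk,gl,gm,gu,hk,hl,hm,hu,hy,hz,kl,km,ku,ky,kz,lm,lu,ly,mu,my,mz,uy,uz,yz
∂2: piv[adl,ahl,akl,ayz,dgk,dgl,dgm,dgu,dkl,dmy,gmu,hlu,hmy,hmz,hyz,klm,kuy,kuz,kyz,muz] rk=20  ker:gkl,myz,uyz
rk∂_2=20

rank∂_2=20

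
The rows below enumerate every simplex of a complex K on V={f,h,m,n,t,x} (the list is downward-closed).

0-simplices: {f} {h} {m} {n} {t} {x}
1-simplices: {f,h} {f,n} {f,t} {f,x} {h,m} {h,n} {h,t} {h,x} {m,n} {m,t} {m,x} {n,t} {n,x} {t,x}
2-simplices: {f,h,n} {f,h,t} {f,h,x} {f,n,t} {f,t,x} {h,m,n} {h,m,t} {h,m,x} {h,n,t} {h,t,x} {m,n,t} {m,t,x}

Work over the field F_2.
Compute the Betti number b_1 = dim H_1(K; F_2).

b_1=1

n_0=6 n_1=14 n_2=12  [Z2]
∂1: piv[fh,fn,ft,fx,hm] rk=5  ker:hn,ht,hx,mn,mt,mx,nt,nx,tx
∂2: piv[fhn,fht,fhx,fnt,ftx,hmn,hmt,hmx] rk=8  ker:hnt,htx,mnt,mtx
b_1=(14−5)−8=1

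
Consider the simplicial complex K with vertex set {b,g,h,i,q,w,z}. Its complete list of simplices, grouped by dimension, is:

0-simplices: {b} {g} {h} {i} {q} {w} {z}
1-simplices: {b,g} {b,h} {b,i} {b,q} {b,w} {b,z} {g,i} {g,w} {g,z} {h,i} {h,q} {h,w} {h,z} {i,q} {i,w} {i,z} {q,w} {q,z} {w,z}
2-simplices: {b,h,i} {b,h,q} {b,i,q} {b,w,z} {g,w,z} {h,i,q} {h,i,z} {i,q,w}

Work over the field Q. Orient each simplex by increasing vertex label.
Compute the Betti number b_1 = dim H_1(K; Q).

n_0=7 n_1=19 n_2=8  [Q]
∂1: piv[bg,bh,bi,bq,bw,bz] rk=6  ker:gi,gw,gz,hi,hq,hw,hz,iq,iw,iz,qw,qz,wz
∂2: piv[bhi,bhq,biq,bwz,gwz,hiz,iqw] rk=7  ker:hiq
b_1=(19−6)−7=6

b_1=6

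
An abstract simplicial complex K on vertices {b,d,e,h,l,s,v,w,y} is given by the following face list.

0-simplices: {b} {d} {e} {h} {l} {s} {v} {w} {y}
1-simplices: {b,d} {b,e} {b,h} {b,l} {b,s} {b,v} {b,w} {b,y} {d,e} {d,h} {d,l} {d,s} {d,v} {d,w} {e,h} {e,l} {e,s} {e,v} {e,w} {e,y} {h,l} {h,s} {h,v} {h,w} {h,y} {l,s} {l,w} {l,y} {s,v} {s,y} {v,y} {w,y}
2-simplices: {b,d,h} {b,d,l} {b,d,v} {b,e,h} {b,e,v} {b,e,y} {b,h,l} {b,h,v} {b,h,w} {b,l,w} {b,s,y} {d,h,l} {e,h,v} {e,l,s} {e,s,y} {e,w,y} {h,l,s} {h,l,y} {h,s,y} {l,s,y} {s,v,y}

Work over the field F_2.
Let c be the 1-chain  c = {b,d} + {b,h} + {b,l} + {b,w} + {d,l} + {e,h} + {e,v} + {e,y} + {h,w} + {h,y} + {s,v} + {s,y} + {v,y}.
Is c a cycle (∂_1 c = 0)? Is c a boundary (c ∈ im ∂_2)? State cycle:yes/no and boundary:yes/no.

n_0=9 n_1=32 n_2=21  [Z2]
∂1: piv[bd,be,bh,bl,bs,bv,bw,by] rk=8  ker:de,dh,dl,ds,dv,dw,eh,el,es,ev,ew,ey,hl,hs,hv,hw,hy,ls,lw,ly,sv,sy,vy,wy
∂2: piv[bdh,bdl,bdv,beh,bev,bey,bhl,bhv,bhw,blw,bsy,els,esy,ewy,hls,hly,hsy,svy] rk=18  ker:dhl,ehv,lsy
∂1c = {e} + {v}

cycle:no boundary:no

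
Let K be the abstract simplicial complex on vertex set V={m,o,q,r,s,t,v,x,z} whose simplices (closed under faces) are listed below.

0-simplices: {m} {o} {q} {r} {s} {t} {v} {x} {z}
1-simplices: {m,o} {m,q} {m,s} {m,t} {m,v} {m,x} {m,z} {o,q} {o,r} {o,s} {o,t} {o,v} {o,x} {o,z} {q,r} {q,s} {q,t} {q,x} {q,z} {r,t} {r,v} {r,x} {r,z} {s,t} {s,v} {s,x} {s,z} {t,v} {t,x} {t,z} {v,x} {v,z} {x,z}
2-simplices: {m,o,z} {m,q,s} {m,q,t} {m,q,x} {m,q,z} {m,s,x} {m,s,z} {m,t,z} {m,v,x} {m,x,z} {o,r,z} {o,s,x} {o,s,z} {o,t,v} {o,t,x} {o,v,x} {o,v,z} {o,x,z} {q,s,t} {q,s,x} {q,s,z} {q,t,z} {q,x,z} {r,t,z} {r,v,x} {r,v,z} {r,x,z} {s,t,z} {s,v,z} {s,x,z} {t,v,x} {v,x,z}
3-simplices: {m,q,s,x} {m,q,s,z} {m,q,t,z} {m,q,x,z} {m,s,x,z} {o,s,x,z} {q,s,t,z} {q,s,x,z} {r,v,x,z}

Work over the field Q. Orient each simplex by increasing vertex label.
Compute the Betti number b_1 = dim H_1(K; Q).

n_0=9 n_1=33 n_2=32 n_3=9  [Q]
∂1: piv[mo,mq,ms,mt,mv,mx,mz,or] rk=8  ker:oq,os,ot,ov,ox,oz,qr,qs,qt,qx,qz,rt,rv,rx,rz,st,sv,sx,sz,tv,tx,tz,vx,vz,xz
∂2: piv[moz,mqs,mqt,mqx,mqz,msx,msz,mtz,mvx,mxz,orz,osx,osz,otv,otx,ovx,ovz,qst,rtz,rvx,rvz,svz] rk=22  ker:oxz,qsx,qsz,qtz,qxz,rxz,stz,sxz,tvx,vxz
∂3: piv[mqsx,mqsz,mqtz,mqxz,msxz,osxz,qstz,rvxz] rk=8  ker:qsxz
b_1=(33−8)−22=3

b_1=3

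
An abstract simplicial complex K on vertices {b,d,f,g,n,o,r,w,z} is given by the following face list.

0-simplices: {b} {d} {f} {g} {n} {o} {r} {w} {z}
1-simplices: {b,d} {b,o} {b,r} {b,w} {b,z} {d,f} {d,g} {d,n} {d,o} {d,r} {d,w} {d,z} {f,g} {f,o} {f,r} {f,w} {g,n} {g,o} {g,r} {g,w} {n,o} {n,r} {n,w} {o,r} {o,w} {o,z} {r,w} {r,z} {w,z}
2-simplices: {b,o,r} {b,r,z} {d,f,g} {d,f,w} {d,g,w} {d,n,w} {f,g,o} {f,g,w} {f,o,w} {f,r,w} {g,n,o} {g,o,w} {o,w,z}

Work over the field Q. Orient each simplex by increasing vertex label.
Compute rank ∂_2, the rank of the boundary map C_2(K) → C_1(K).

rank∂_2=11

n_0=9 n_1=29 n_2=13  [Q]
∂1: piv[bd,bo,br,bw,bz,df,dg,dn] rk=8  ker:do,dr,dw,dz,fg,fo,fr,fw,gn,go,gr,gw,no,nr,nw,or,ow,oz,rw,rz,wz
∂2: piv[bor,brz,dfg,dfw,dgw,dnw,fgo,fow,frw,gno,owz] rk=11  ker:fgw,gow
rk∂_2=11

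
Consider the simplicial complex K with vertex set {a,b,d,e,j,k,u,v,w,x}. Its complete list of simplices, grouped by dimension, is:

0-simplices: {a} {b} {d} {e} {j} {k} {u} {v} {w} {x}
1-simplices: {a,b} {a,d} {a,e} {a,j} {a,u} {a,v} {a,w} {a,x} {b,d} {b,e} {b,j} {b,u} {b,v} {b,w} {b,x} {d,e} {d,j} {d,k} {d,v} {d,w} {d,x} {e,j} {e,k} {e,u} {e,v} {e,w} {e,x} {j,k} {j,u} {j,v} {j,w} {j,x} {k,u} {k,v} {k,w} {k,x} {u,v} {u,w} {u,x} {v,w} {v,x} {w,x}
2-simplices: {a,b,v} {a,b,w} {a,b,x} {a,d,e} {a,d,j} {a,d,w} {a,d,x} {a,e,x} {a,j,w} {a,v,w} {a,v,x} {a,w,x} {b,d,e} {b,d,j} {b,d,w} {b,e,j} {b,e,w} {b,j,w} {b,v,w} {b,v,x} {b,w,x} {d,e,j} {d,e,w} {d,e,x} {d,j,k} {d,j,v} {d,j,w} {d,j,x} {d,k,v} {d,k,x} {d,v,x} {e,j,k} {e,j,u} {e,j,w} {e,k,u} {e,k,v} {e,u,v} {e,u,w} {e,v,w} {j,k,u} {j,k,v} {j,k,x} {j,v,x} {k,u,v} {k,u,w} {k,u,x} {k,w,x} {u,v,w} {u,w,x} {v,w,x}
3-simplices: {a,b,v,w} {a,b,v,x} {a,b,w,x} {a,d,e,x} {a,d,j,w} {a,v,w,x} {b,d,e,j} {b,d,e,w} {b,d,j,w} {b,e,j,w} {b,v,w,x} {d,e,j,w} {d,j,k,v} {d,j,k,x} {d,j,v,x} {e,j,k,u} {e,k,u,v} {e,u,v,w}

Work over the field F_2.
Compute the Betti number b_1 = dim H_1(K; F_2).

b_1=2

n_0=10 n_1=42 n_2=50 n_3=18  [Z2]
∂1: piv[ab,ad,ae,aj,au,av,aw,ax,dk] rk=9  ker:bd,be,bj,bu,bv,bw,bx,de,dj,dv,dw,dx,ej,ek,eu,ev,ew,ex,jk,ju,jv,jw,jx,ku,kv,kw,kx,uv,uw,ux,vw,vx,wx
∂2: piv[abv,abw,abx,ade,adj,adw,adx,aex,ajw,avw,avx,awx,bde,bdj,bdw,bej,bew,djk,djv,djx,dkv,dkx,dvx,ejk,eju,eku,ekv,euv,euw,kuw,kux] rk=31  ker:bjw,bvw,bvx,bwx,dej,dew,dex,djw,ejw,evw,jku,jkv,jkx,jvx,kuv,kwx,uvw,uwx,vwx
∂3: piv[abvw,abvx,abwx,adex,adjw,avwx,bdej,bdew,bdjw,bejw,djkv,djkx,djvx,ejku,ekuv,euvw] rk=16  ker:bvwx,dejw
b_1=(42−9)−31=2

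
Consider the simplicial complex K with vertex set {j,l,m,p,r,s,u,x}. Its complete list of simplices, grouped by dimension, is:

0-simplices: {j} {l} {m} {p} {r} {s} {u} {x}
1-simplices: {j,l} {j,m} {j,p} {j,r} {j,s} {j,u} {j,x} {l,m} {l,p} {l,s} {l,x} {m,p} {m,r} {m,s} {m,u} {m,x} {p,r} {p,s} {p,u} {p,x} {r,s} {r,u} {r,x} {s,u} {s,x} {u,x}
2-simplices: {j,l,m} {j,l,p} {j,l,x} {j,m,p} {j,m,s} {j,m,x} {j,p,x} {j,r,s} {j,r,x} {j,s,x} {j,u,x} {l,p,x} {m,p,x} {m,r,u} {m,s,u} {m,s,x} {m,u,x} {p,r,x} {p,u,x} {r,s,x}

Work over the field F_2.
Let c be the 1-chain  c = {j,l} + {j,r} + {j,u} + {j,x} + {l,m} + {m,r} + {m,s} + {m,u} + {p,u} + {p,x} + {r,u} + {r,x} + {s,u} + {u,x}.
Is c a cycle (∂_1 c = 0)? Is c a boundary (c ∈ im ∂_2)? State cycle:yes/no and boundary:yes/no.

n_0=8 n_1=26 n_2=20  [Z2]
∂1: piv[jl,jm,jp,jr,js,ju,jx] rk=7  ker:lm,lp,ls,lx,mp,mr,ms,mu,mx,pr,ps,pu,px,rs,ru,rx,su,sx,ux
∂2: piv[jlm,jlp,jlx,jmp,jms,jmx,jpx,jrs,jrx,jsx,jux,mru,msu,mux,prx,pux] rk=16  ker:lpx,mpx,msx,rsx
∂1c = 0
c vs im∂2: reduces to 0 ⇒ boundary

cycle:yes boundary:yes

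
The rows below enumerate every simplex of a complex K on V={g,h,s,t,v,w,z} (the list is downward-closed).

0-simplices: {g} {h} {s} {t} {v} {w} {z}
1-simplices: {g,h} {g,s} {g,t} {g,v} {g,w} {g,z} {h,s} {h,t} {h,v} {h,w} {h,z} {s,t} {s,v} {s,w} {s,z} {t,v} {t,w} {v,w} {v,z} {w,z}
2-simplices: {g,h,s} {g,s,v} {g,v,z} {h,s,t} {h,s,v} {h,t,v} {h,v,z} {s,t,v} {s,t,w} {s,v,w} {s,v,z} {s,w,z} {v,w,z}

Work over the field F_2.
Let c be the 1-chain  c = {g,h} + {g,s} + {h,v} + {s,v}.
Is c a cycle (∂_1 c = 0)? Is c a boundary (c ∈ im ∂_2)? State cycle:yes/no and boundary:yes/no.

cycle:yes boundary:yes

n_0=7 n_1=20 n_2=13  [Z2]
∂1: piv[gh,gs,gt,gv,gw,gz] rk=6  ker:hs,ht,hv,hw,hz,st,sv,sw,sz,tv,tw,vw,vz,wz
∂2: piv[ghs,gsv,gvz,hst,hsv,htv,hvz,stw,svw,svz,swz] rk=11  ker:stv,vwz
∂1c = 0
c vs im∂2: reduces to 0 ⇒ boundary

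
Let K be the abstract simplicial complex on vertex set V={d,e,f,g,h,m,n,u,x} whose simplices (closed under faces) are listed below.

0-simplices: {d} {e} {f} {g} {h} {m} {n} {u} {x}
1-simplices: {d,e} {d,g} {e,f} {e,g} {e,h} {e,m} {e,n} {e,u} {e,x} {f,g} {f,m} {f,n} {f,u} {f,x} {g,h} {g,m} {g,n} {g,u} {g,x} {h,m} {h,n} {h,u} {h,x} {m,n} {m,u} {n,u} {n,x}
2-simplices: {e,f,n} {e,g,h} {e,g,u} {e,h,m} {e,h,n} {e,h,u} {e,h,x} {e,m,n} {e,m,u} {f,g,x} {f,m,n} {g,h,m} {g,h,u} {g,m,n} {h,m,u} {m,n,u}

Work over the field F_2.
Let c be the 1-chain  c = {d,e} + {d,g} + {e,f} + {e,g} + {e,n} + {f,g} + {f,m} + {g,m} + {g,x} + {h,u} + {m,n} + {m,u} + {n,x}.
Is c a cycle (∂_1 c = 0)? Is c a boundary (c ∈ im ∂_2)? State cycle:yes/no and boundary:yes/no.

n_0=9 n_1=27 n_2=16  [Z2]
∂1: piv[de,dg,ef,eh,em,en,eu,ex] rk=8  ker:eg,fg,fm,fn,fu,fx,gh,gm,gn,gu,gx,hm,hn,hu,hx,mn,mu,nu,nx
∂2: piv[efn,egh,egu,ehm,ehn,ehu,ehx,emn,emu,fgx,fmn,ghm,gmn,mnu] rk=14  ker:ghu,hmu
∂1c = {f} + {g} + {h} + {n}

cycle:no boundary:no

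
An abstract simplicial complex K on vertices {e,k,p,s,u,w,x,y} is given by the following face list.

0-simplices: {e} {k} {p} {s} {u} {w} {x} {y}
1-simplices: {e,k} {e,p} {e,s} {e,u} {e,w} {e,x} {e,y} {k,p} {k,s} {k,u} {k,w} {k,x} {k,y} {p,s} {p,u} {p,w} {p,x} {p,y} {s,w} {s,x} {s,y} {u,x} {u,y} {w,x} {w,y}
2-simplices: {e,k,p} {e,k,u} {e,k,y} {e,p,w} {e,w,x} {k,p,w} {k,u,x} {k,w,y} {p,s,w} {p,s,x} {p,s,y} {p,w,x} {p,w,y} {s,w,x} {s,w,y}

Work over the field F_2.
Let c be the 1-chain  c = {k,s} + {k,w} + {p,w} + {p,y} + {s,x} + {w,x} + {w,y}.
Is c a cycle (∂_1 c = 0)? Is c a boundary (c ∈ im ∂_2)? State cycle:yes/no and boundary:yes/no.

n_0=8 n_1=25 n_2=15  [Z2]
∂1: piv[ek,ep,es,eu,ew,ex,ey] rk=7  ker:kp,ks,ku,kw,kx,ky,ps,pu,pw,px,py,sw,sx,sy,ux,uy,wx,wy
∂2: piv[ekp,eku,eky,epw,ewx,kpw,kux,kwy,psw,psx,psy,pwx,pwy] rk=13  ker:swx,swy
∂1c = 0
c vs im∂2: residual ≠ 0 ⇒ not boundary

cycle:yes boundary:no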